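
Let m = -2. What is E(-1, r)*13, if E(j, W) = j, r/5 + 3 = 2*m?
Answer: -13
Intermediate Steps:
r = -35 (r = -15 + 5*(2*(-2)) = -15 + 5*(-4) = -15 - 20 = -35)
E(-1, r)*13 = -1*13 = -13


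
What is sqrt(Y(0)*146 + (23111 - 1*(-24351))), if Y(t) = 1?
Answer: 2*sqrt(11902) ≈ 218.19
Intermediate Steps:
sqrt(Y(0)*146 + (23111 - 1*(-24351))) = sqrt(1*146 + (23111 - 1*(-24351))) = sqrt(146 + (23111 + 24351)) = sqrt(146 + 47462) = sqrt(47608) = 2*sqrt(11902)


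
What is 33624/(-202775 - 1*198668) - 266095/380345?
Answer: -3417448439/4362481081 ≈ -0.78337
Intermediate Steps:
33624/(-202775 - 1*198668) - 266095/380345 = 33624/(-202775 - 198668) - 266095*1/380345 = 33624/(-401443) - 53219/76069 = 33624*(-1/401443) - 53219/76069 = -33624/401443 - 53219/76069 = -3417448439/4362481081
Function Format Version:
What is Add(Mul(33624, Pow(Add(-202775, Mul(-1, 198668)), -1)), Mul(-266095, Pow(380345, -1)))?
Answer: Rational(-3417448439, 4362481081) ≈ -0.78337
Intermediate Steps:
Add(Mul(33624, Pow(Add(-202775, Mul(-1, 198668)), -1)), Mul(-266095, Pow(380345, -1))) = Add(Mul(33624, Pow(Add(-202775, -198668), -1)), Mul(-266095, Rational(1, 380345))) = Add(Mul(33624, Pow(-401443, -1)), Rational(-53219, 76069)) = Add(Mul(33624, Rational(-1, 401443)), Rational(-53219, 76069)) = Add(Rational(-33624, 401443), Rational(-53219, 76069)) = Rational(-3417448439, 4362481081)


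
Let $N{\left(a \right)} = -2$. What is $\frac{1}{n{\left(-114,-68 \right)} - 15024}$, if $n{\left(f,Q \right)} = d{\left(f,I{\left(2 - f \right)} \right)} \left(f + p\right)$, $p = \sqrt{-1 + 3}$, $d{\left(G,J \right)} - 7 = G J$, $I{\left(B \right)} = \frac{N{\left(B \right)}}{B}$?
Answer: $- \frac{1686843}{27067182212} - \frac{1885 \sqrt{2}}{54134364424} \approx -6.237 \cdot 10^{-5}$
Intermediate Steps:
$I{\left(B \right)} = - \frac{2}{B}$
$d{\left(G,J \right)} = 7 + G J$
$p = \sqrt{2} \approx 1.4142$
$n{\left(f,Q \right)} = \left(7 - \frac{2 f}{2 - f}\right) \left(f + \sqrt{2}\right)$ ($n{\left(f,Q \right)} = \left(7 + f \left(- \frac{2}{2 - f}\right)\right) \left(f + \sqrt{2}\right) = \left(7 - \frac{2 f}{2 - f}\right) \left(f + \sqrt{2}\right)$)
$\frac{1}{n{\left(-114,-68 \right)} - 15024} = \frac{1}{\frac{\left(-14 + 9 \left(-114\right)\right) \left(-114 + \sqrt{2}\right)}{-2 - 114} - 15024} = \frac{1}{\frac{\left(-14 - 1026\right) \left(-114 + \sqrt{2}\right)}{-116} - 15024} = \frac{1}{\left(- \frac{1}{116}\right) \left(-1040\right) \left(-114 + \sqrt{2}\right) - 15024} = \frac{1}{\left(- \frac{29640}{29} + \frac{260 \sqrt{2}}{29}\right) - 15024} = \frac{1}{- \frac{465336}{29} + \frac{260 \sqrt{2}}{29}}$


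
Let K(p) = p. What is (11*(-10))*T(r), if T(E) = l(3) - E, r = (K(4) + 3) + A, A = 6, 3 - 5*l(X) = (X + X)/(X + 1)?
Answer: 1397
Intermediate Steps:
l(X) = ⅗ - 2*X/(5*(1 + X)) (l(X) = ⅗ - (X + X)/(5*(X + 1)) = ⅗ - 2*X/(5*(1 + X)))
r = 13 (r = (4 + 3) + 6 = 7 + 6 = 13)
T(E) = 3/10 - E (T(E) = (3 + 3)/(5*(1 + 3)) - E = (⅕)*6/4 - E = (⅕)*(¼)*6 - E = 3/10 - E)
(11*(-10))*T(r) = (11*(-10))*(3/10 - 1*13) = -110*(3/10 - 13) = -110*(-127/10) = 1397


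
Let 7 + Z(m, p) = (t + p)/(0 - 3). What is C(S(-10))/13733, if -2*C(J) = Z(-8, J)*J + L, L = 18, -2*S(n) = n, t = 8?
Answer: 58/41199 ≈ 0.0014078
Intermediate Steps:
Z(m, p) = -29/3 - p/3 (Z(m, p) = -7 + (8 + p)/(0 - 3) = -7 + (8 + p)/(-3) = -7 + (8 + p)*(-1/3) = -7 + (-8/3 - p/3) = -29/3 - p/3)
S(n) = -n/2
C(J) = -9 - J*(-29/3 - J/3)/2 (C(J) = -((-29/3 - J/3)*J + 18)/2 = -(J*(-29/3 - J/3) + 18)/2 = -(18 + J*(-29/3 - J/3))/2 = -9 - J*(-29/3 - J/3)/2)
C(S(-10))/13733 = (-9 + (-1/2*(-10))*(29 - 1/2*(-10))/6)/13733 = (-9 + (1/6)*5*(29 + 5))*(1/13733) = (-9 + (1/6)*5*34)*(1/13733) = (-9 + 85/3)*(1/13733) = (58/3)*(1/13733) = 58/41199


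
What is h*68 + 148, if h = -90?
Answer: -5972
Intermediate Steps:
h*68 + 148 = -90*68 + 148 = -6120 + 148 = -5972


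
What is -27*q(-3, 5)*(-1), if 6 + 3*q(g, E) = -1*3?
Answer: -81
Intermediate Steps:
q(g, E) = -3 (q(g, E) = -2 + (-1*3)/3 = -2 + (⅓)*(-3) = -2 - 1 = -3)
-27*q(-3, 5)*(-1) = -27*(-3)*(-1) = 81*(-1) = -81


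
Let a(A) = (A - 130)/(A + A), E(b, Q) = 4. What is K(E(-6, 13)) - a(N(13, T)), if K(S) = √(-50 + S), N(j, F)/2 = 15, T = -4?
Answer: 5/3 + I*√46 ≈ 1.6667 + 6.7823*I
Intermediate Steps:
N(j, F) = 30 (N(j, F) = 2*15 = 30)
a(A) = (-130 + A)/(2*A) (a(A) = (-130 + A)/((2*A)) = (-130 + A)*(1/(2*A)) = (-130 + A)/(2*A))
K(E(-6, 13)) - a(N(13, T)) = √(-50 + 4) - (-130 + 30)/(2*30) = √(-46) - (-100)/(2*30) = I*√46 - 1*(-5/3) = I*√46 + 5/3 = 5/3 + I*√46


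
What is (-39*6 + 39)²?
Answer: 38025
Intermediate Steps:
(-39*6 + 39)² = (-234 + 39)² = (-195)² = 38025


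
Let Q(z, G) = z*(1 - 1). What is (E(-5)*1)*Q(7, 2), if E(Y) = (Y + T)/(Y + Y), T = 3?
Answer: 0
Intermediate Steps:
E(Y) = (3 + Y)/(2*Y) (E(Y) = (Y + 3)/(Y + Y) = (3 + Y)/((2*Y)) = (3 + Y)*(1/(2*Y)) = (3 + Y)/(2*Y))
Q(z, G) = 0 (Q(z, G) = z*0 = 0)
(E(-5)*1)*Q(7, 2) = (((½)*(3 - 5)/(-5))*1)*0 = (((½)*(-⅕)*(-2))*1)*0 = ((⅕)*1)*0 = (⅕)*0 = 0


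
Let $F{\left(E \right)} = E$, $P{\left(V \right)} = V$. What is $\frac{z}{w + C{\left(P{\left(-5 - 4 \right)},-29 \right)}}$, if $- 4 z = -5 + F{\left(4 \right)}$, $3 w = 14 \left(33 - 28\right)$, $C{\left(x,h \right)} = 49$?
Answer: $\frac{3}{868} \approx 0.0034562$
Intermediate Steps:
$w = \frac{70}{3}$ ($w = \frac{14 \left(33 - 28\right)}{3} = \frac{14 \cdot 5}{3} = \frac{1}{3} \cdot 70 = \frac{70}{3} \approx 23.333$)
$z = \frac{1}{4}$ ($z = - \frac{-5 + 4}{4} = \left(- \frac{1}{4}\right) \left(-1\right) = \frac{1}{4} \approx 0.25$)
$\frac{z}{w + C{\left(P{\left(-5 - 4 \right)},-29 \right)}} = \frac{1}{\frac{70}{3} + 49} \cdot \frac{1}{4} = \frac{1}{\frac{217}{3}} \cdot \frac{1}{4} = \frac{3}{217} \cdot \frac{1}{4} = \frac{3}{868}$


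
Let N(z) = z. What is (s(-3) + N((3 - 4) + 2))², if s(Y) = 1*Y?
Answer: 4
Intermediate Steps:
s(Y) = Y
(s(-3) + N((3 - 4) + 2))² = (-3 + ((3 - 4) + 2))² = (-3 + (-1 + 2))² = (-3 + 1)² = (-2)² = 4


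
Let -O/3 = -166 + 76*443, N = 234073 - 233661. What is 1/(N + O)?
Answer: -1/100094 ≈ -9.9906e-6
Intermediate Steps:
N = 412
O = -100506 (O = -3*(-166 + 76*443) = -3*(-166 + 33668) = -3*33502 = -100506)
1/(N + O) = 1/(412 - 100506) = 1/(-100094) = -1/100094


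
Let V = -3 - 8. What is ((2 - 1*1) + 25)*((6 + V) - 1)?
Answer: -156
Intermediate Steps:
V = -11
((2 - 1*1) + 25)*((6 + V) - 1) = ((2 - 1*1) + 25)*((6 - 11) - 1) = ((2 - 1) + 25)*(-5 - 1) = (1 + 25)*(-6) = 26*(-6) = -156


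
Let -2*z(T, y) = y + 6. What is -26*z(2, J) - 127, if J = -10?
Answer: -179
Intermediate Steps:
z(T, y) = -3 - y/2 (z(T, y) = -(y + 6)/2 = -(6 + y)/2 = -3 - y/2)
-26*z(2, J) - 127 = -26*(-3 - ½*(-10)) - 127 = -26*(-3 + 5) - 127 = -26*2 - 127 = -52 - 127 = -179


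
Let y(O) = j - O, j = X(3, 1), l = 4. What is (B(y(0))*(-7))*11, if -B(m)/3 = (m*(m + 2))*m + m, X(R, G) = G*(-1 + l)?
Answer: 11088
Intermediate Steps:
X(R, G) = 3*G (X(R, G) = G*(-1 + 4) = G*3 = 3*G)
j = 3 (j = 3*1 = 3)
y(O) = 3 - O
B(m) = -3*m - 3*m²*(2 + m) (B(m) = -3*((m*(m + 2))*m + m) = -3*((m*(2 + m))*m + m) = -3*(m²*(2 + m) + m) = -3*(m + m²*(2 + m)) = -3*m - 3*m²*(2 + m))
(B(y(0))*(-7))*11 = (-3*(3 - 1*0)*(1 + (3 - 1*0)² + 2*(3 - 1*0))*(-7))*11 = (-3*(3 + 0)*(1 + (3 + 0)² + 2*(3 + 0))*(-7))*11 = (-3*3*(1 + 3² + 2*3)*(-7))*11 = (-3*3*(1 + 9 + 6)*(-7))*11 = (-3*3*16*(-7))*11 = -144*(-7)*11 = 1008*11 = 11088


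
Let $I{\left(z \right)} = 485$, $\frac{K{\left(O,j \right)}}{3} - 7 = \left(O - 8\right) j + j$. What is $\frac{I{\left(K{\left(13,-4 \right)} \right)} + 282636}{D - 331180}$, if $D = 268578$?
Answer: $- \frac{283121}{62602} \approx -4.5226$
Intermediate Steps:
$K{\left(O,j \right)} = 21 + 3 j + 3 j \left(-8 + O\right)$ ($K{\left(O,j \right)} = 21 + 3 \left(\left(O - 8\right) j + j\right) = 21 + 3 \left(\left(-8 + O\right) j + j\right) = 21 + 3 \left(j \left(-8 + O\right) + j\right) = 21 + 3 \left(j + j \left(-8 + O\right)\right) = 21 + \left(3 j + 3 j \left(-8 + O\right)\right) = 21 + 3 j + 3 j \left(-8 + O\right)$)
$\frac{I{\left(K{\left(13,-4 \right)} \right)} + 282636}{D - 331180} = \frac{485 + 282636}{268578 - 331180} = \frac{283121}{-62602} = 283121 \left(- \frac{1}{62602}\right) = - \frac{283121}{62602}$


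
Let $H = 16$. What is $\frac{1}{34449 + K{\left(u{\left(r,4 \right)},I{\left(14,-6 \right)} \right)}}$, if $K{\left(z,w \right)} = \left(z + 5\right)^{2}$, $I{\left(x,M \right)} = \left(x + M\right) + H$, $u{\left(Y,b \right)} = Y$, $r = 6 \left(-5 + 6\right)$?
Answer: $\frac{1}{34570} \approx 2.8927 \cdot 10^{-5}$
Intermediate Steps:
$r = 6$ ($r = 6 \cdot 1 = 6$)
$I{\left(x,M \right)} = 16 + M + x$ ($I{\left(x,M \right)} = \left(x + M\right) + 16 = \left(M + x\right) + 16 = 16 + M + x$)
$K{\left(z,w \right)} = \left(5 + z\right)^{2}$
$\frac{1}{34449 + K{\left(u{\left(r,4 \right)},I{\left(14,-6 \right)} \right)}} = \frac{1}{34449 + \left(5 + 6\right)^{2}} = \frac{1}{34449 + 11^{2}} = \frac{1}{34449 + 121} = \frac{1}{34570}$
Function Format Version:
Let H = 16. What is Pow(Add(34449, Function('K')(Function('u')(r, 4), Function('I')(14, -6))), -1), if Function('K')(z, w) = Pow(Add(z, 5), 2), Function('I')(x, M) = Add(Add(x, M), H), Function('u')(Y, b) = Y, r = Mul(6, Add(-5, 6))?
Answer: Rational(1, 34570) ≈ 2.8927e-5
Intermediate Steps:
r = 6 (r = Mul(6, 1) = 6)
Function('I')(x, M) = Add(16, M, x) (Function('I')(x, M) = Add(Add(x, M), 16) = Add(Add(M, x), 16) = Add(16, M, x))
Function('K')(z, w) = Pow(Add(5, z), 2)
Pow(Add(34449, Function('K')(Function('u')(r, 4), Function('I')(14, -6))), -1) = Pow(Add(34449, Pow(Add(5, 6), 2)), -1) = Pow(Add(34449, Pow(11, 2)), -1) = Pow(Add(34449, 121), -1) = Pow(34570, -1) = Rational(1, 34570)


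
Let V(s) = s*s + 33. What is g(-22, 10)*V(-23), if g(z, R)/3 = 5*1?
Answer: 8430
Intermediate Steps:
g(z, R) = 15 (g(z, R) = 3*(5*1) = 3*5 = 15)
V(s) = 33 + s**2 (V(s) = s**2 + 33 = 33 + s**2)
g(-22, 10)*V(-23) = 15*(33 + (-23)**2) = 15*(33 + 529) = 15*562 = 8430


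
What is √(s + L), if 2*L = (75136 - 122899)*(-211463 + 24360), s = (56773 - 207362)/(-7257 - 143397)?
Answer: 2*√6338459270640406098/75327 ≈ 66845.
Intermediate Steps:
s = 150589/150654 (s = -150589/(-150654) = -150589*(-1/150654) = 150589/150654 ≈ 0.99957)
L = 8936600589/2 (L = ((75136 - 122899)*(-211463 + 24360))/2 = (-47763*(-187103))/2 = (½)*8936600589 = 8936600589/2 ≈ 4.4683e+9)
√(s + L) = √(150589/150654 + 8936600589/2) = √(336583656359096/75327) = 2*√6338459270640406098/75327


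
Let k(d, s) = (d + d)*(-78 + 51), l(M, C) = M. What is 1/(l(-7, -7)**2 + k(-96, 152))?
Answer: 1/5233 ≈ 0.00019110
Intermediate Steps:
k(d, s) = -54*d (k(d, s) = (2*d)*(-27) = -54*d)
1/(l(-7, -7)**2 + k(-96, 152)) = 1/((-7)**2 - 54*(-96)) = 1/(49 + 5184) = 1/5233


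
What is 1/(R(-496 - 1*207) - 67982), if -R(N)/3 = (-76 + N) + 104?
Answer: -1/65957 ≈ -1.5161e-5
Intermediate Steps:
R(N) = -84 - 3*N (R(N) = -3*((-76 + N) + 104) = -3*(28 + N) = -84 - 3*N)
1/(R(-496 - 1*207) - 67982) = 1/((-84 - 3*(-496 - 1*207)) - 67982) = 1/((-84 - 3*(-496 - 207)) - 67982) = 1/((-84 - 3*(-703)) - 67982) = 1/((-84 + 2109) - 67982) = 1/(2025 - 67982) = 1/(-65957) = -1/65957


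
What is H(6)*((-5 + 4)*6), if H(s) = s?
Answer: -36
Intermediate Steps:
H(6)*((-5 + 4)*6) = 6*((-5 + 4)*6) = 6*(-1*6) = 6*(-6) = -36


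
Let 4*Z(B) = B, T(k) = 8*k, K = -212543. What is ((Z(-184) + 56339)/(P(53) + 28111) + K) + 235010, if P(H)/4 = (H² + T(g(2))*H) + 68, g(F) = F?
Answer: 966384430/43011 ≈ 22468.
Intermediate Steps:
P(H) = 272 + 4*H² + 64*H (P(H) = 4*((H² + (8*2)*H) + 68) = 4*((H² + 16*H) + 68) = 4*(68 + H² + 16*H) = 272 + 4*H² + 64*H)
Z(B) = B/4
((Z(-184) + 56339)/(P(53) + 28111) + K) + 235010 = (((¼)*(-184) + 56339)/((272 + 4*53² + 64*53) + 28111) - 212543) + 235010 = ((-46 + 56339)/((272 + 4*2809 + 3392) + 28111) - 212543) + 235010 = (56293/((272 + 11236 + 3392) + 28111) - 212543) + 235010 = (56293/(14900 + 28111) - 212543) + 235010 = (56293/43011 - 212543) + 235010 = -9141630680/43011 + 235010 = 966384430/43011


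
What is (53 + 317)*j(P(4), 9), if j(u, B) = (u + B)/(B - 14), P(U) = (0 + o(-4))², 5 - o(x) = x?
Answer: -6660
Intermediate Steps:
o(x) = 5 - x
P(U) = 81 (P(U) = (0 + (5 - 1*(-4)))² = (0 + (5 + 4))² = (0 + 9)² = 9² = 81)
j(u, B) = (B + u)/(-14 + B)
(53 + 317)*j(P(4), 9) = (53 + 317)*((9 + 81)/(-14 + 9)) = 370*(90/(-5)) = 370*(-⅕*90) = 370*(-18) = -6660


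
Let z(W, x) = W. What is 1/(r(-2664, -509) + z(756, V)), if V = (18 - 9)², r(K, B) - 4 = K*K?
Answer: 1/7097656 ≈ 1.4089e-7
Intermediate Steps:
r(K, B) = 4 + K² (r(K, B) = 4 + K*K = 4 + K²)
V = 81 (V = 9² = 81)
1/(r(-2664, -509) + z(756, V)) = 1/((4 + (-2664)²) + 756) = 1/((4 + 7096896) + 756) = 1/(7096900 + 756) = 1/7097656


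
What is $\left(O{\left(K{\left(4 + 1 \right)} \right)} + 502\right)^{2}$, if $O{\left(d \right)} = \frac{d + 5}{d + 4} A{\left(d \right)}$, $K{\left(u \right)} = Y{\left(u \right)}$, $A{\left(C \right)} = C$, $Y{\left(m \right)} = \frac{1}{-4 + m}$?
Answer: $\frac{6330256}{25} \approx 2.5321 \cdot 10^{5}$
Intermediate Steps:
$K{\left(u \right)} = \frac{1}{-4 + u}$
$O{\left(d \right)} = \frac{d \left(5 + d\right)}{4 + d}$ ($O{\left(d \right)} = \frac{d + 5}{d + 4} d = \frac{5 + d}{4 + d} d = \frac{d \left(5 + d\right)}{4 + d}$)
$\left(O{\left(K{\left(4 + 1 \right)} \right)} + 502\right)^{2} = \left(\frac{5 + \frac{1}{-4 + \left(4 + 1\right)}}{\left(-4 + \left(4 + 1\right)\right) \left(4 + \frac{1}{-4 + \left(4 + 1\right)}\right)} + 502\right)^{2} = \left(\frac{5 + \frac{1}{-4 + 5}}{\left(-4 + 5\right) \left(4 + \frac{1}{-4 + 5}\right)} + 502\right)^{2} = \left(\frac{5 + 1^{-1}}{1 \left(4 + 1^{-1}\right)} + 502\right)^{2} = \left(1 \frac{1}{4 + 1} \left(5 + 1\right) + 502\right)^{2} = \left(1 \cdot \frac{1}{5} \cdot 6 + 502\right)^{2} = \left(\frac{6}{5} + 502\right)^{2} = \left(\frac{2516}{5}\right)^{2} = \frac{6330256}{25}$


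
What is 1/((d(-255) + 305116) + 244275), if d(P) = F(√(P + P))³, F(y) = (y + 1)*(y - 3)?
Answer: I/(2*(-65658373*I + 787467*√510)) ≈ -7.0947e-9 + 1.9216e-9*I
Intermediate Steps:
F(y) = (1 + y)*(-3 + y)
d(P) = (-3 + 2*P - 2*√2*√P)³ (d(P) = (-3 + (√(P + P))² - 2*√(P + P))³ = (-3 + (√(2*P))² - 2*√2*√P)³ = (-3 + (√2*√P)² - 2*√2*√P)³ = (-3 + 2*P - 2*√2*√P)³)
1/((d(-255) + 305116) + 244275) = 1/((-(3 - 2*(-255) + 2*√2*√(-255))³ + 305116) + 244275) = 1/((-(3 + 510 + 2*√2*(I*√255))³ + 305116) + 244275) = 1/((-(3 + 510 + 2*I*√510)³ + 305116) + 244275) = 1/((-(513 + 2*I*√510)³ + 305116) + 244275) = 1/((305116 - (513 + 2*I*√510)³) + 244275) = 1/(549391 - (513 + 2*I*√510)³)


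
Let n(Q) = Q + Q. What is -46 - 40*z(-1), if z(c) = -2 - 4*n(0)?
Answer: 34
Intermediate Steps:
n(Q) = 2*Q
z(c) = -2 (z(c) = -2 - 8*0 = -2 - 4*0 = -2 + 0 = -2)
-46 - 40*z(-1) = -46 - 40*(-2) = -46 + 80 = 34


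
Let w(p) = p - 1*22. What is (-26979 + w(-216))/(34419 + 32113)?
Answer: -27217/66532 ≈ -0.40908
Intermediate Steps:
w(p) = -22 + p (w(p) = p - 22 = -22 + p)
(-26979 + w(-216))/(34419 + 32113) = (-26979 + (-22 - 216))/(34419 + 32113) = (-26979 - 238)/66532 = -27217*1/66532 = -27217/66532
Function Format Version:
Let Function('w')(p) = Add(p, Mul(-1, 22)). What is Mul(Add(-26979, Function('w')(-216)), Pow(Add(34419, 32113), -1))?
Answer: Rational(-27217, 66532) ≈ -0.40908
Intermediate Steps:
Function('w')(p) = Add(-22, p) (Function('w')(p) = Add(p, -22) = Add(-22, p))
Mul(Add(-26979, Function('w')(-216)), Pow(Add(34419, 32113), -1)) = Mul(Add(-26979, Add(-22, -216)), Pow(Add(34419, 32113), -1)) = Mul(Add(-26979, -238), Pow(66532, -1)) = Mul(-27217, Rational(1, 66532)) = Rational(-27217, 66532)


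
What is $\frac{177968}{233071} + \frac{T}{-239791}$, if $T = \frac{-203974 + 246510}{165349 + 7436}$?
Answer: $\frac{7373611505308024}{9656664781298385} \approx 0.76358$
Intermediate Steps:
$T = \frac{42536}{172785} \approx 0.24618$
$\frac{177968}{233071} + \frac{T}{-239791} = \frac{177968}{233071} + \frac{42536}{172785 \left(-239791\right)} = 177968 \cdot \frac{1}{233071} + \frac{42536}{172785} \left(- \frac{1}{239791}\right) = \frac{177968}{233071} - \frac{42536}{41432287935} = \frac{7373611505308024}{9656664781298385}$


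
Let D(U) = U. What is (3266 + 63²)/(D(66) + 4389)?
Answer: 1447/891 ≈ 1.6240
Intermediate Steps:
(3266 + 63²)/(D(66) + 4389) = (3266 + 63²)/(66 + 4389) = (3266 + 3969)/4455 = 7235*(1/4455) = 1447/891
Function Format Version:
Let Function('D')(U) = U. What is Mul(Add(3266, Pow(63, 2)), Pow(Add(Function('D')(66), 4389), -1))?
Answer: Rational(1447, 891) ≈ 1.6240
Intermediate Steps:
Mul(Add(3266, Pow(63, 2)), Pow(Add(Function('D')(66), 4389), -1)) = Mul(Add(3266, Pow(63, 2)), Pow(Add(66, 4389), -1)) = Mul(Add(3266, 3969), Pow(4455, -1)) = Mul(7235, Rational(1, 4455)) = Rational(1447, 891)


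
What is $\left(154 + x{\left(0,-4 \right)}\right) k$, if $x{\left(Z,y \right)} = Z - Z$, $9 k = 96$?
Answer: $\frac{4928}{3} \approx 1642.7$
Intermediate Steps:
$k = \frac{32}{3}$ ($k = \frac{1}{9} \cdot 96 = \frac{32}{3} \approx 10.667$)
$x{\left(Z,y \right)} = 0$
$\left(154 + x{\left(0,-4 \right)}\right) k = \left(154 + 0\right) \frac{32}{3} = 154 \cdot \frac{32}{3} = \frac{4928}{3}$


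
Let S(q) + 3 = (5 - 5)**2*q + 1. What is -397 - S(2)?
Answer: -395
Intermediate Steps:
S(q) = -2 (S(q) = -3 + ((5 - 5)**2*q + 1) = -3 + (0**2*q + 1) = -3 + (0*q + 1) = -3 + (0 + 1) = -3 + 1 = -2)
-397 - S(2) = -397 - 1*(-2) = -397 + 2 = -395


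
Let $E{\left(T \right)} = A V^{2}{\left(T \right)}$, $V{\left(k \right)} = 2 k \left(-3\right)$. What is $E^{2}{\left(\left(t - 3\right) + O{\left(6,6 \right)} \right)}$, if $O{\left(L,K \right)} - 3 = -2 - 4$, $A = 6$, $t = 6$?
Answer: $0$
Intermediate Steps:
$V{\left(k \right)} = - 6 k$
$O{\left(L,K \right)} = -3$ ($O{\left(L,K \right)} = 3 - 6 = -3$)
$E{\left(T \right)} = 216 T^{2}$ ($E{\left(T \right)} = 6 \left(- 6 T\right)^{2} = 6 \cdot 36 T^{2} = 216 T^{2}$)
$E^{2}{\left(\left(t - 3\right) + O{\left(6,6 \right)} \right)} = \left(216 \left(\left(6 - 3\right) - 3\right)^{2}\right)^{2} = \left(216 \left(3 - 3\right)^{2}\right)^{2} = \left(216 \cdot 0^{2}\right)^{2} = \left(216 \cdot 0\right)^{2} = 0^{2} = 0$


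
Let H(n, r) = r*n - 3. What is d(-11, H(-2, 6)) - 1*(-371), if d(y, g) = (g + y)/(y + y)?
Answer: 4094/11 ≈ 372.18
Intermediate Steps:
H(n, r) = -3 + n*r (H(n, r) = n*r - 3 = -3 + n*r)
d(y, g) = (g + y)/(2*y) (d(y, g) = (g + y)/((2*y)) = (g + y)*(1/(2*y)) = (g + y)/(2*y))
d(-11, H(-2, 6)) - 1*(-371) = (1/2)*((-3 - 2*6) - 11)/(-11) - 1*(-371) = (1/2)*(-1/11)*((-3 - 12) - 11) + 371 = (1/2)*(-1/11)*(-15 - 11) + 371 = (1/2)*(-1/11)*(-26) + 371 = 13/11 + 371 = 4094/11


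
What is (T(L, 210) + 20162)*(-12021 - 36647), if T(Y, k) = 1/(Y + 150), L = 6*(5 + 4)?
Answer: -50043467183/51 ≈ -9.8124e+8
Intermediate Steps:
L = 54 (L = 6*9 = 54)
T(Y, k) = 1/(150 + Y)
(T(L, 210) + 20162)*(-12021 - 36647) = (1/(150 + 54) + 20162)*(-12021 - 36647) = (1/204 + 20162)*(-48668) = (4113049/204)*(-48668) = -50043467183/51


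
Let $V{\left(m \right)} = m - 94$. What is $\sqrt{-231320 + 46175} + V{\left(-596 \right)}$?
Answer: $-690 + i \sqrt{185145} \approx -690.0 + 430.28 i$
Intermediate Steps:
$V{\left(m \right)} = -94 + m$
$\sqrt{-231320 + 46175} + V{\left(-596 \right)} = \sqrt{-231320 + 46175} - 690 = \sqrt{-185145} - 690 = i \sqrt{185145} - 690 = -690 + i \sqrt{185145}$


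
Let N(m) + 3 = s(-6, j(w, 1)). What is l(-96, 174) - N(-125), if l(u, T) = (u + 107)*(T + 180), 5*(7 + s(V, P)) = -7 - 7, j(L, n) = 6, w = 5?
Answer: 19534/5 ≈ 3906.8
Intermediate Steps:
s(V, P) = -49/5 (s(V, P) = -7 + (-7 - 7)/5 = -7 + (1/5)*(-14) = -7 - 14/5 = -49/5)
l(u, T) = (107 + u)*(180 + T)
N(m) = -64/5 (N(m) = -3 - 49/5 = -64/5)
l(-96, 174) - N(-125) = (19260 + 107*174 + 180*(-96) + 174*(-96)) - 1*(-64/5) = (19260 + 18618 - 17280 - 16704) + 64/5 = 3894 + 64/5 = 19534/5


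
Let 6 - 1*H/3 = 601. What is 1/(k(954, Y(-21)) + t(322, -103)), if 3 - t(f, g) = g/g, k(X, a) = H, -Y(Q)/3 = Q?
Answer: -1/1783 ≈ -0.00056085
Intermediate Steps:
H = -1785 (H = 18 - 3*601 = 18 - 1803 = -1785)
Y(Q) = -3*Q
k(X, a) = -1785
t(f, g) = 2 (t(f, g) = 3 - g/g = 3 - 1*1 = 3 - 1 = 2)
1/(k(954, Y(-21)) + t(322, -103)) = 1/(-1785 + 2) = 1/(-1783) = -1/1783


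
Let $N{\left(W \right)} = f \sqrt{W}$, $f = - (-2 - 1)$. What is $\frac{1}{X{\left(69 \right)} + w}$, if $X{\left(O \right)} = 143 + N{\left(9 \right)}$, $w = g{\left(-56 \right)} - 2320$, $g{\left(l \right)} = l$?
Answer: $- \frac{1}{2224} \approx -0.00044964$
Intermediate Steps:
$f = 3$ ($f = \left(-1\right) \left(-3\right) = 3$)
$w = -2376$ ($w = -56 - 2320 = -2376$)
$N{\left(W \right)} = 3 \sqrt{W}$
$X{\left(O \right)} = 152$ ($X{\left(O \right)} = 143 + 3 \sqrt{9} = 143 + 3 \cdot 3 = 143 + 9 = 152$)
$\frac{1}{X{\left(69 \right)} + w} = \frac{1}{152 - 2376} = \frac{1}{-2224} = - \frac{1}{2224}$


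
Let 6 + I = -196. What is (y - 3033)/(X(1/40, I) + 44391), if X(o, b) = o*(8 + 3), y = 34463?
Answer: 1257200/1775651 ≈ 0.70802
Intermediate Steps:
I = -202 (I = -6 - 196 = -202)
X(o, b) = 11*o (X(o, b) = o*11 = 11*o)
(y - 3033)/(X(1/40, I) + 44391) = (34463 - 3033)/(11/40 + 44391) = 31430/(11*(1/40) + 44391) = 31430/(11/40 + 44391) = 31430/(1775651/40) = 31430*(40/1775651) = 1257200/1775651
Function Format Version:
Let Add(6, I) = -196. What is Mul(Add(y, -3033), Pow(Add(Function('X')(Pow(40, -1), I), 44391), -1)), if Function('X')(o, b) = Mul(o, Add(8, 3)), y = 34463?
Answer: Rational(1257200, 1775651) ≈ 0.70802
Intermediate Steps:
I = -202 (I = Add(-6, -196) = -202)
Function('X')(o, b) = Mul(11, o) (Function('X')(o, b) = Mul(o, 11) = Mul(11, o))
Mul(Add(y, -3033), Pow(Add(Function('X')(Pow(40, -1), I), 44391), -1)) = Mul(Add(34463, -3033), Pow(Add(Mul(11, Pow(40, -1)), 44391), -1)) = Mul(31430, Pow(Add(Mul(11, Rational(1, 40)), 44391), -1)) = Mul(31430, Pow(Add(Rational(11, 40), 44391), -1)) = Mul(31430, Pow(Rational(1775651, 40), -1)) = Mul(31430, Rational(40, 1775651)) = Rational(1257200, 1775651)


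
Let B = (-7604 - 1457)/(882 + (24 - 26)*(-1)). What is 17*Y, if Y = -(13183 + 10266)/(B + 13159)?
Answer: -1594532/52595 ≈ -30.317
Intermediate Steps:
B = -41/4 (B = -9061/(882 - 2*(-1)) = -9061/(882 + 2) = -9061/884 = -9061*1/884 = -41/4 ≈ -10.250)
Y = -93796/52595 (Y = -(13183 + 10266)/(-41/4 + 13159) = -23449/52595/4 = -23449*4/52595 = -1*93796/52595 = -93796/52595 ≈ -1.7834)
17*Y = 17*(-93796/52595) = -1594532/52595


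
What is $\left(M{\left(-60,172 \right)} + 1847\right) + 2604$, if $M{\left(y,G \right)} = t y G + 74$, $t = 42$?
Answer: $-428915$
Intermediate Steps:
$M{\left(y,G \right)} = 74 + 42 G y$ ($M{\left(y,G \right)} = 42 y G + 74 = 42 G y + 74 = 74 + 42 G y$)
$\left(M{\left(-60,172 \right)} + 1847\right) + 2604 = \left(\left(74 + 42 \cdot 172 \left(-60\right)\right) + 1847\right) + 2604 = \left(\left(74 - 433440\right) + 1847\right) + 2604 = \left(-433366 + 1847\right) + 2604 = -431519 + 2604 = -428915$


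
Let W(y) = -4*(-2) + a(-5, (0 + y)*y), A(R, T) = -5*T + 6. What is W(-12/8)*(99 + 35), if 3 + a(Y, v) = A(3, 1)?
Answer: 804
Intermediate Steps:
A(R, T) = 6 - 5*T
a(Y, v) = -2 (a(Y, v) = -3 + (6 - 5*1) = -3 + (6 - 5) = -3 + 1 = -2)
W(y) = 6 (W(y) = -4*(-2) - 2 = 8 - 2 = 6)
W(-12/8)*(99 + 35) = 6*(99 + 35) = 6*134 = 804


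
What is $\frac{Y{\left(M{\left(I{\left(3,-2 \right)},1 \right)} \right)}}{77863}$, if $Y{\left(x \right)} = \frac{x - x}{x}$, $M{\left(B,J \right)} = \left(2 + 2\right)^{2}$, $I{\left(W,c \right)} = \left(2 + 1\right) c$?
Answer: $0$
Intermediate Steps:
$I{\left(W,c \right)} = 3 c$
$M{\left(B,J \right)} = 16$ ($M{\left(B,J \right)} = 4^{2} = 16$)
$Y{\left(x \right)} = 0$ ($Y{\left(x \right)} = \frac{0}{x} = 0$)
$\frac{Y{\left(M{\left(I{\left(3,-2 \right)},1 \right)} \right)}}{77863} = \frac{0}{77863} = 0 \cdot \frac{1}{77863} = 0$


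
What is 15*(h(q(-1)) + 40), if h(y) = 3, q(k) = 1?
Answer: 645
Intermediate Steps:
15*(h(q(-1)) + 40) = 15*(3 + 40) = 15*43 = 645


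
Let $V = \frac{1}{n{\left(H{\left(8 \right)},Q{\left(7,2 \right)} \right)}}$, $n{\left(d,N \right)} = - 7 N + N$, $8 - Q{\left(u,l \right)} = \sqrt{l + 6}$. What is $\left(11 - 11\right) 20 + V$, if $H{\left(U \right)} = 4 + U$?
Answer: $- \frac{1}{42} - \frac{\sqrt{2}}{168} \approx -0.032227$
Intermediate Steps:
$Q{\left(u,l \right)} = 8 - \sqrt{6 + l}$ ($Q{\left(u,l \right)} = 8 - \sqrt{l + 6} = 8 - \sqrt{6 + l}$)
$n{\left(d,N \right)} = - 6 N$
$V = \frac{1}{-48 + 12 \sqrt{2}}$ ($V = \frac{1}{\left(-6\right) \left(8 - \sqrt{6 + 2}\right)} = \frac{1}{\left(-6\right) \left(8 - \sqrt{8}\right)} = \frac{1}{\left(-6\right) \left(8 - 2 \sqrt{2}\right)} = \frac{1}{-48 + 12 \sqrt{2}} \approx -0.032227$)
$\left(11 - 11\right) 20 + V = \left(11 - 11\right) 20 - \left(\frac{1}{42} + \frac{\sqrt{2}}{168}\right) = 0 \cdot 20 - \left(\frac{1}{42} + \frac{\sqrt{2}}{168}\right) = 0 - \left(\frac{1}{42} + \frac{\sqrt{2}}{168}\right) = - \frac{1}{42} - \frac{\sqrt{2}}{168}$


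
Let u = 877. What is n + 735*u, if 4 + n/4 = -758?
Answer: 641547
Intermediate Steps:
n = -3048 (n = -16 + 4*(-758) = -16 - 3032 = -3048)
n + 735*u = -3048 + 735*877 = -3048 + 644595 = 641547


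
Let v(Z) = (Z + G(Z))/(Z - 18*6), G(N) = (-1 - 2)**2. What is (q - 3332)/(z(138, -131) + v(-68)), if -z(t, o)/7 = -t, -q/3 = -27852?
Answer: 14119424/170075 ≈ 83.019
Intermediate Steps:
q = 83556 (q = -3*(-27852) = 83556)
z(t, o) = 7*t (z(t, o) = -(-7)*t = 7*t)
G(N) = 9 (G(N) = (-3)**2 = 9)
v(Z) = (9 + Z)/(-108 + Z) (v(Z) = (Z + 9)/(Z - 18*6) = (9 + Z)/(Z - 108) = (9 + Z)/(-108 + Z))
(q - 3332)/(z(138, -131) + v(-68)) = (83556 - 3332)/(7*138 + (9 - 68)/(-108 - 68)) = 80224/(966 - 59/(-176)) = 80224/(966 - 1/176*(-59)) = 80224/(966 + 59/176) = 80224/(170075/176) = 80224*(176/170075) = 14119424/170075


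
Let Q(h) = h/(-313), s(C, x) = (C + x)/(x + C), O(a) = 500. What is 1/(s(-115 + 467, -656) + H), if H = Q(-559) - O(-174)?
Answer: -313/155628 ≈ -0.0020112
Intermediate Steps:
s(C, x) = 1 (s(C, x) = (C + x)/(C + x) = 1)
Q(h) = -h/313 (Q(h) = h*(-1/313) = -h/313)
H = -155941/313 (H = -1/313*(-559) - 1*500 = 559/313 - 500 = -155941/313 ≈ -498.21)
1/(s(-115 + 467, -656) + H) = 1/(1 - 155941/313) = 1/(-155628/313) = -313/155628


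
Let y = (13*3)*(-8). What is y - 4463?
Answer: -4775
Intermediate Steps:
y = -312 (y = 39*(-8) = -312)
y - 4463 = -312 - 4463 = -4775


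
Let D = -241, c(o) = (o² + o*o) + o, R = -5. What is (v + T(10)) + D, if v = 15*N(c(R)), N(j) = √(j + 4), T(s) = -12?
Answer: -148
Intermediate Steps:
c(o) = o + 2*o² (c(o) = (o² + o²) + o = 2*o² + o = o + 2*o²)
N(j) = √(4 + j)
v = 105 (v = 15*√(4 - 5*(1 + 2*(-5))) = 15*√(4 - 5*(1 - 10)) = 15*√(4 - 5*(-9)) = 15*√(4 + 45) = 15*√49 = 15*7 = 105)
(v + T(10)) + D = (105 - 12) - 241 = 93 - 241 = -148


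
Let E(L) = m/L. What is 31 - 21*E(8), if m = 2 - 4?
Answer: 145/4 ≈ 36.250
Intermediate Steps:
m = -2
E(L) = -2/L
31 - 21*E(8) = 31 - (-42)/8 = 31 - 21*(-¼) = 31 + 21/4 = 145/4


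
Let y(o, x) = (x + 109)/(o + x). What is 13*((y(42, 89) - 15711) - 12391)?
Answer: -47855132/131 ≈ -3.6531e+5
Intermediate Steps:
y(o, x) = (109 + x)/(o + x)
13*((y(42, 89) - 15711) - 12391) = 13*(((109 + 89)/(42 + 89) - 15711) - 12391) = 13*((198/131 - 15711) - 12391) = 13*(-2057943/131 - 12391) = 13*(-3681164/131) = -47855132/131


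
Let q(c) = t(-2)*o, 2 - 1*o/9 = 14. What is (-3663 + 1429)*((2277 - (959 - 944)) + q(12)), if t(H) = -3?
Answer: -5777124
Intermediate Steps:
o = -108 (o = 18 - 9*14 = 18 - 126 = -108)
q(c) = 324 (q(c) = -3*(-108) = 324)
(-3663 + 1429)*((2277 - (959 - 944)) + q(12)) = (-3663 + 1429)*((2277 - (959 - 944)) + 324) = -2234*((2277 - 1*15) + 324) = -2234*((2277 - 15) + 324) = -2234*(2262 + 324) = -2234*2586 = -5777124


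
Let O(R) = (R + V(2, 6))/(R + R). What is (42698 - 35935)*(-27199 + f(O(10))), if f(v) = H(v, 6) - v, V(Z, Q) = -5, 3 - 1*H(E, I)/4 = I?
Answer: -736118735/4 ≈ -1.8403e+8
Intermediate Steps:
H(E, I) = 12 - 4*I
O(R) = (-5 + R)/(2*R) (O(R) = (R - 5)/(R + R) = (-5 + R)/((2*R)) = (-5 + R)*(1/(2*R)) = (-5 + R)/(2*R))
f(v) = -12 - v (f(v) = (12 - 4*6) - v = (12 - 24) - v = -12 - v)
(42698 - 35935)*(-27199 + f(O(10))) = (42698 - 35935)*(-27199 + (-12 - (-5 + 10)/(2*10))) = 6763*(-27199 + (-12 - 5/(2*10))) = 6763*(-27199 + (-12 - 1*¼)) = 6763*(-27199 + (-12 - ¼)) = 6763*(-27199 - 49/4) = 6763*(-108845/4) = -736118735/4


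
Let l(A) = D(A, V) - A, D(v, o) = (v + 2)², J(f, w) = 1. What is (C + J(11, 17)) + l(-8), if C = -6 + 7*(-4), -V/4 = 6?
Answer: 11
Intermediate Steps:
V = -24 (V = -4*6 = -24)
D(v, o) = (2 + v)²
C = -34 (C = -6 - 28 = -34)
l(A) = (2 + A)² - A
(C + J(11, 17)) + l(-8) = (-34 + 1) + ((2 - 8)² - 1*(-8)) = -33 + ((-6)² + 8) = -33 + (36 + 8) = -33 + 44 = 11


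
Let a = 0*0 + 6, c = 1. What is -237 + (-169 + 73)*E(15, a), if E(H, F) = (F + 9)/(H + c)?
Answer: -327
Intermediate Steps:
a = 6 (a = 0 + 6 = 6)
E(H, F) = (9 + F)/(1 + H) (E(H, F) = (F + 9)/(H + 1) = (9 + F)/(1 + H))
-237 + (-169 + 73)*E(15, a) = -237 + (-169 + 73)*((9 + 6)/(1 + 15)) = -237 - 96*15/16 = -237 - 90 = -327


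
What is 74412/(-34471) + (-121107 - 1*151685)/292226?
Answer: -15574267072/5036661223 ≈ -3.0922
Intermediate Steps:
74412/(-34471) + (-121107 - 1*151685)/292226 = 74412*(-1/34471) + (-121107 - 151685)*(1/292226) = -74412/34471 - 272792*1/292226 = -74412/34471 - 136396/146113 = -15574267072/5036661223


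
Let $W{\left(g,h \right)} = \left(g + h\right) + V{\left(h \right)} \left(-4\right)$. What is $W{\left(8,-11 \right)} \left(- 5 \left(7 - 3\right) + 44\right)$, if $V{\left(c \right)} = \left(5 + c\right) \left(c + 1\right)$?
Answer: $-5832$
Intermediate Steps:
$V{\left(c \right)} = \left(1 + c\right) \left(5 + c\right)$ ($V{\left(c \right)} = \left(5 + c\right) \left(1 + c\right) = \left(1 + c\right) \left(5 + c\right)$)
$W{\left(g,h \right)} = -20 + g - 23 h - 4 h^{2}$ ($W{\left(g,h \right)} = \left(g + h\right) + \left(5 + h^{2} + 6 h\right) \left(-4\right) = \left(g + h\right) - \left(20 + 4 h^{2} + 24 h\right) = -20 + g - 23 h - 4 h^{2}$)
$W{\left(8,-11 \right)} \left(- 5 \left(7 - 3\right) + 44\right) = \left(-20 + 8 - -253 - 4 \left(-11\right)^{2}\right) \left(- 5 \left(7 - 3\right) + 44\right) = \left(-20 + 8 + 253 - 484\right) \left(\left(-5\right) 4 + 44\right) = \left(-20 + 8 + 253 - 484\right) \left(-20 + 44\right) = \left(-243\right) 24 = -5832$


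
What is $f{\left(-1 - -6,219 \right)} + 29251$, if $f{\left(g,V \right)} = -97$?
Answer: $29154$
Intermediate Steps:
$f{\left(-1 - -6,219 \right)} + 29251 = -97 + 29251 = 29154$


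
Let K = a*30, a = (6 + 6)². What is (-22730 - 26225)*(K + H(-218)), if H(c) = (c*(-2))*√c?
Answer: -211485600 - 21344380*I*√218 ≈ -2.1149e+8 - 3.1515e+8*I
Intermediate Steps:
H(c) = -2*c^(3/2) (H(c) = (-2*c)*√c = -2*c^(3/2))
a = 144 (a = 12² = 144)
K = 4320 (K = 144*30 = 4320)
(-22730 - 26225)*(K + H(-218)) = (-22730 - 26225)*(4320 - (-436)*I*√218) = -48955*(4320 - (-436)*I*√218) = -48955*(4320 + 436*I*√218) = -211485600 - 21344380*I*√218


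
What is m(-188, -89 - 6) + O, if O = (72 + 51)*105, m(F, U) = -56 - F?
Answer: 13047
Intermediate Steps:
O = 12915 (O = 123*105 = 12915)
m(-188, -89 - 6) + O = (-56 - 1*(-188)) + 12915 = (-56 + 188) + 12915 = 132 + 12915 = 13047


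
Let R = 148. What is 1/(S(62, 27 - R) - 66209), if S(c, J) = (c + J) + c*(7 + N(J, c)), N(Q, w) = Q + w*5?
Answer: -1/54116 ≈ -1.8479e-5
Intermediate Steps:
N(Q, w) = Q + 5*w
S(c, J) = J + c + c*(7 + J + 5*c) (S(c, J) = (c + J) + c*(7 + (J + 5*c)) = (J + c) + c*(7 + J + 5*c) = J + c + c*(7 + J + 5*c))
1/(S(62, 27 - R) - 66209) = 1/(((27 - 1*148) + 8*62 + 62*((27 - 1*148) + 5*62)) - 66209) = 1/(((27 - 148) + 496 + 62*((27 - 148) + 310)) - 66209) = 1/((-121 + 496 + 62*(-121 + 310)) - 66209) = 1/((-121 + 496 + 62*189) - 66209) = 1/((-121 + 496 + 11718) - 66209) = 1/(12093 - 66209) = 1/(-54116) = -1/54116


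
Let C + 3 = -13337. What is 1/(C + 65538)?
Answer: 1/52198 ≈ 1.9158e-5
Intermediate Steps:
C = -13340 (C = -3 - 13337 = -13340)
1/(C + 65538) = 1/(-13340 + 65538) = 1/52198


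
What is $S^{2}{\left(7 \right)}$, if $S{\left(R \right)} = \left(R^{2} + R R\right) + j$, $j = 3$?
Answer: $10201$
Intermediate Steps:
$S{\left(R \right)} = 3 + 2 R^{2}$ ($S{\left(R \right)} = \left(R^{2} + R R\right) + 3 = \left(R^{2} + R^{2}\right) + 3 = 2 R^{2} + 3 = 3 + 2 R^{2}$)
$S^{2}{\left(7 \right)} = \left(3 + 2 \cdot 7^{2}\right)^{2} = \left(3 + 2 \cdot 49\right)^{2} = \left(3 + 98\right)^{2} = 101^{2} = 10201$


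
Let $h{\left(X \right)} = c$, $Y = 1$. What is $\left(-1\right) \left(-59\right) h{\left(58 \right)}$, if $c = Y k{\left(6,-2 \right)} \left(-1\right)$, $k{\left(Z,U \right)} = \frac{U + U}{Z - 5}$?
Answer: $236$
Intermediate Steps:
$k{\left(Z,U \right)} = \frac{2 U}{-5 + Z}$
$c = 4$ ($c = 1 \cdot 2 \left(-2\right) \frac{1}{-5 + 6} \left(-1\right) = 1 \cdot 2 \left(-2\right) 1^{-1} \left(-1\right) = 1 \cdot 2 \left(-2\right) 1 \left(-1\right) = 1 \left(-4\right) \left(-1\right) = \left(-4\right) \left(-1\right) = 4$)
$h{\left(X \right)} = 4$
$\left(-1\right) \left(-59\right) h{\left(58 \right)} = \left(-1\right) \left(-59\right) 4 = 59 \cdot 4 = 236$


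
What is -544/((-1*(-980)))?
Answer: -136/245 ≈ -0.55510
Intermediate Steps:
-544/((-1*(-980))) = -544/980 = -544*1/980 = -136/245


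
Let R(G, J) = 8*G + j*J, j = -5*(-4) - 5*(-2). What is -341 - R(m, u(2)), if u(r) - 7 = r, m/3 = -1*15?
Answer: -251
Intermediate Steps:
m = -45 (m = 3*(-1*15) = 3*(-15) = -45)
u(r) = 7 + r
j = 30 (j = 20 + 10 = 30)
R(G, J) = 8*G + 30*J
-341 - R(m, u(2)) = -341 - (8*(-45) + 30*(7 + 2)) = -341 - (-360 + 30*9) = -341 - (-360 + 270) = -341 - 1*(-90) = -341 + 90 = -251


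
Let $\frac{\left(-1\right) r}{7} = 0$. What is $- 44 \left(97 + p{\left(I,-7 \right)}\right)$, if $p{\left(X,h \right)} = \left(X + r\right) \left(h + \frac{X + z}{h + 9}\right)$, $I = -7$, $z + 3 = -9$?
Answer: $-9350$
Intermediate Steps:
$z = -12$ ($z = -3 - 9 = -12$)
$r = 0$ ($r = \left(-7\right) 0 = 0$)
$p{\left(X,h \right)} = X \left(h + \frac{-12 + X}{9 + h}\right)$ ($p{\left(X,h \right)} = \left(X + 0\right) \left(h + \frac{X - 12}{h + 9}\right) = X \left(h + \frac{-12 + X}{9 + h}\right)$)
$- 44 \left(97 + p{\left(I,-7 \right)}\right) = - 44 \left(97 - \frac{7 \left(-12 - 7 + \left(-7\right)^{2} + 9 \left(-7\right)\right)}{9 - 7}\right) = - 44 \left(97 - \frac{7 \left(-12 - 7 + 49 - 63\right)}{2}\right) = - 44 \left(97 - \frac{7}{2} \left(-33\right)\right) = - 44 \left(97 + \frac{231}{2}\right) = \left(-44\right) \frac{425}{2} = -9350$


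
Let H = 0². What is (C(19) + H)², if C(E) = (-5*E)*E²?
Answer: 1176147025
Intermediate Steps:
C(E) = -5*E³
H = 0
(C(19) + H)² = (-5*19³ + 0)² = (-5*6859 + 0)² = (-34295 + 0)² = (-34295)² = 1176147025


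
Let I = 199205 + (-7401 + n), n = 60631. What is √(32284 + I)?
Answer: √284719 ≈ 533.59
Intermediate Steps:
I = 252435 (I = 199205 + (-7401 + 60631) = 199205 + 53230 = 252435)
√(32284 + I) = √(32284 + 252435) = √284719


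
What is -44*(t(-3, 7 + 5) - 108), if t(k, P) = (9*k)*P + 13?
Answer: 18436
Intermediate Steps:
t(k, P) = 13 + 9*P*k (t(k, P) = 9*P*k + 13 = 13 + 9*P*k)
-44*(t(-3, 7 + 5) - 108) = -44*((13 + 9*(7 + 5)*(-3)) - 108) = -44*((13 + 9*12*(-3)) - 108) = -44*((13 - 324) - 108) = -44*(-311 - 108) = -44*(-419) = 18436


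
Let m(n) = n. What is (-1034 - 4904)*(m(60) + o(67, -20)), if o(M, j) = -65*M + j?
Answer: 25622470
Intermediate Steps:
o(M, j) = j - 65*M
(-1034 - 4904)*(m(60) + o(67, -20)) = (-1034 - 4904)*(60 + (-20 - 65*67)) = -5938*(60 + (-20 - 4355)) = -5938*(60 - 4375) = -5938*(-4315) = 25622470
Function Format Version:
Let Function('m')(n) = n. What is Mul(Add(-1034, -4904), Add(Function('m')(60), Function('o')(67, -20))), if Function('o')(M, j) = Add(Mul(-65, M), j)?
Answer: 25622470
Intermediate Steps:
Function('o')(M, j) = Add(j, Mul(-65, M))
Mul(Add(-1034, -4904), Add(Function('m')(60), Function('o')(67, -20))) = Mul(Add(-1034, -4904), Add(60, Add(-20, Mul(-65, 67)))) = Mul(-5938, Add(60, Add(-20, -4355))) = Mul(-5938, Add(60, -4375)) = Mul(-5938, -4315) = 25622470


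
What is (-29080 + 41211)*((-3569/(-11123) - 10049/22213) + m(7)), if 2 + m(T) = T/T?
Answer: -484498326257/35296457 ≈ -13727.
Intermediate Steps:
m(T) = -1 (m(T) = -2 + T/T = -2 + 1 = -1)
(-29080 + 41211)*((-3569/(-11123) - 10049/22213) + m(7)) = (-29080 + 41211)*((-3569/(-11123) - 10049/22213) - 1) = 12131*((-3569*(-1/11123) - 10049*1/22213) - 1) = 12131*((3569/11123 - 10049/22213) - 1) = 12131*(-32496830/247075199 - 1) = 12131*(-279572029/247075199) = -484498326257/35296457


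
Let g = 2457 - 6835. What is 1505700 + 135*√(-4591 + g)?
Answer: 1505700 + 135*I*√8969 ≈ 1.5057e+6 + 12785.0*I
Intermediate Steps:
g = -4378
1505700 + 135*√(-4591 + g) = 1505700 + 135*√(-4591 - 4378) = 1505700 + 135*√(-8969) = 1505700 + 135*(I*√8969) = 1505700 + 135*I*√8969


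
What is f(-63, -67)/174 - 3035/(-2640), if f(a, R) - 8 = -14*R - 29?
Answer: 98299/15312 ≈ 6.4197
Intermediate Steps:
f(a, R) = -21 - 14*R (f(a, R) = 8 + (-14*R - 29) = 8 + (-29 - 14*R) = -21 - 14*R)
f(-63, -67)/174 - 3035/(-2640) = (-21 - 14*(-67))/174 - 3035/(-2640) = (-21 + 938)*(1/174) - 3035*(-1/2640) = 917*(1/174) + 607/528 = 917/174 + 607/528 = 98299/15312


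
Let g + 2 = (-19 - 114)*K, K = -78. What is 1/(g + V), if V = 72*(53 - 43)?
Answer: 1/11092 ≈ 9.0155e-5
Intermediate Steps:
g = 10372 (g = -2 + (-19 - 114)*(-78) = -2 - 133*(-78) = -2 + 10374 = 10372)
V = 720 (V = 72*10 = 720)
1/(g + V) = 1/(10372 + 720) = 1/11092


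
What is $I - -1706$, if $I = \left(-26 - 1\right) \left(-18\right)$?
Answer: $2192$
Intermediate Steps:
$I = 486$ ($I = \left(-27\right) \left(-18\right) = 486$)
$I - -1706 = 486 - -1706 = 486 + 1706 = 2192$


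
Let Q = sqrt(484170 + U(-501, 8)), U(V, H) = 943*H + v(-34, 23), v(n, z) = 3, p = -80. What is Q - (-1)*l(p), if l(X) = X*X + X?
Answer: 6320 + sqrt(491717) ≈ 7021.2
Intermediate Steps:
U(V, H) = 3 + 943*H (U(V, H) = 943*H + 3 = 3 + 943*H)
l(X) = X + X**2 (l(X) = X**2 + X = X + X**2)
Q = sqrt(491717) (Q = sqrt(484170 + (3 + 943*8)) = sqrt(484170 + (3 + 7544)) = sqrt(484170 + 7547) = sqrt(491717) ≈ 701.23)
Q - (-1)*l(p) = sqrt(491717) - (-1)*(-80*(1 - 80)) = sqrt(491717) - (-1)*(-80*(-79)) = sqrt(491717) - (-1)*6320 = sqrt(491717) - 1*(-6320) = sqrt(491717) + 6320 = 6320 + sqrt(491717)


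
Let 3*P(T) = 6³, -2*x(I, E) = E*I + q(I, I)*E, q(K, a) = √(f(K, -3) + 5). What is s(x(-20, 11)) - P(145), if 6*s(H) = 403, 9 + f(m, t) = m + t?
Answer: -29/6 ≈ -4.8333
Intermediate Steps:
f(m, t) = -9 + m + t (f(m, t) = -9 + (m + t) = -9 + m + t)
q(K, a) = √(-7 + K) (q(K, a) = √((-9 + K - 3) + 5) = √((-12 + K) + 5) = √(-7 + K))
x(I, E) = -E*I/2 - E*√(-7 + I)/2 (x(I, E) = -(E*I + √(-7 + I)*E)/2 = -(E*I + E*√(-7 + I))/2 = -E*I/2 - E*√(-7 + I)/2)
s(H) = 403/6 (s(H) = (⅙)*403 = 403/6)
P(T) = 72 (P(T) = (⅓)*6³ = (⅓)*216 = 72)
s(x(-20, 11)) - P(145) = 403/6 - 1*72 = 403/6 - 72 = -29/6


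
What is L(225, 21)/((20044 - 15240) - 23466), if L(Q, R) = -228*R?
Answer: 342/1333 ≈ 0.25656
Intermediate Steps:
L(225, 21)/((20044 - 15240) - 23466) = (-228*21)/((20044 - 15240) - 23466) = -4788/(4804 - 23466) = -4788/(-18662) = -4788*(-1/18662) = 342/1333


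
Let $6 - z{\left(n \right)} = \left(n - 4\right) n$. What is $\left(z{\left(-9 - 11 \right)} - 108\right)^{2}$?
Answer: $338724$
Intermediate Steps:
$z{\left(n \right)} = 6 - n \left(-4 + n\right)$ ($z{\left(n \right)} = 6 - \left(n - 4\right) n = 6 - \left(-4 + n\right) n = 6 - n \left(-4 + n\right)$)
$\left(z{\left(-9 - 11 \right)} - 108\right)^{2} = \left(\left(6 - \left(-9 - 11\right)^{2} + 4 \left(-9 - 11\right)\right) - 108\right)^{2} = \left(\left(6 - \left(-20\right)^{2} + 4 \left(-20\right)\right) - 108\right)^{2} = \left(\left(6 - 400 - 80\right) - 108\right)^{2} = \left(-474 - 108\right)^{2} = \left(-582\right)^{2} = 338724$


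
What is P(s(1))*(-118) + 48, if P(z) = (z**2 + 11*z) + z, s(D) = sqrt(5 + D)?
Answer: -660 - 1416*sqrt(6) ≈ -4128.5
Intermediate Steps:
P(z) = z**2 + 12*z
P(s(1))*(-118) + 48 = (sqrt(5 + 1)*(12 + sqrt(5 + 1)))*(-118) + 48 = (sqrt(6)*(12 + sqrt(6)))*(-118) + 48 = -118*sqrt(6)*(12 + sqrt(6)) + 48 = 48 - 118*sqrt(6)*(12 + sqrt(6))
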